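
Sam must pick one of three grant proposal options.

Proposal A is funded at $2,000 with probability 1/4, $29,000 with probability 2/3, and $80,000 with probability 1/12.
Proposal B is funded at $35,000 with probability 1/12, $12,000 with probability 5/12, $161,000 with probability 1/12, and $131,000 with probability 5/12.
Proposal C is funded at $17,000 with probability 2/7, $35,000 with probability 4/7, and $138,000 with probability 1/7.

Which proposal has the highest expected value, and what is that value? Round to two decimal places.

Proposal A = 1/4 × 2000 + 2/3 × 29000 + 1/12 × 80000 = 500 + 19333.3333 + 6666.6667 = 26500
Proposal B = 1/12 × 35000 + 5/12 × 12000 + 1/12 × 161000 + 5/12 × 131000 = 2916.6667 + 5000 + 13416.6667 + 54583.3333 = 75916.6667
Proposal C = 2/7 × 17000 + 4/7 × 35000 + 1/7 × 138000 = 4857.1429 + 20000 + 19714.2857 = 44571.4286

Proposal B ($75,916.67)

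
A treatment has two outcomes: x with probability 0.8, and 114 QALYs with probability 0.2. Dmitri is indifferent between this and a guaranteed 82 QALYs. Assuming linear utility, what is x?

0.8·x + 0.2·114 = 82
0.8·x = 82 − 22.8 = 59.2
x = 59.2 / 0.8 = 74

x = 74 QALYs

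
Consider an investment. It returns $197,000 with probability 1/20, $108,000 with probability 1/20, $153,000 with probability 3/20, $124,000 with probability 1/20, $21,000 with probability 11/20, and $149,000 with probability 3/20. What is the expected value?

EV = 1/20 × 197000 + 1/20 × 108000 + 3/20 × 153000 + 1/20 × 124000 + 11/20 × 21000 + 3/20 × 149000 = 9850 + 5400 + 22950 + 6200 + 11550 + 22350 = 78300

$78,300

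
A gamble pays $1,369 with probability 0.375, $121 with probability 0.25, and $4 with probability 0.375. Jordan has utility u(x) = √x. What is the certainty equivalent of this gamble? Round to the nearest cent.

E[u] = 0.375·√1369 + 0.25·√121 + 0.375·√4 = 0.375·37 + 0.25·11 + 0.375·2 = 17.375
CE = (17.375)² = 301.890625

$301.89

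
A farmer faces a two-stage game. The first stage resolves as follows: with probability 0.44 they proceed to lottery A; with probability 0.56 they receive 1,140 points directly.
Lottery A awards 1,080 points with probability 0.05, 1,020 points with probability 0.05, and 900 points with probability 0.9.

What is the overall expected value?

EV(A) = 0.05 × 1080 + 0.05 × 1020 + 0.9 × 900 = 54 + 51 + 810 = 915
Branch B: 1140 (certain)
Overall = 0.44 × 915 + 0.56 × 1140 = 402.6 + 638.4 = 1041

1,041 points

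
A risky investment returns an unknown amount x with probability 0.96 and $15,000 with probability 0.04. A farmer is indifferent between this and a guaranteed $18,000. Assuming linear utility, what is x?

x = $18,125

0.96·x + 0.04·15000 = 18000
0.96·x = 18000 − 600 = 17400
x = 17400 / 0.96 = 18125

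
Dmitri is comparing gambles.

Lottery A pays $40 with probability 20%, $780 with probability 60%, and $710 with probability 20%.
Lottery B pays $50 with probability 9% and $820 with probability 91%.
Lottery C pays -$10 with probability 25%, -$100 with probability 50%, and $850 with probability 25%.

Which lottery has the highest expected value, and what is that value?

Lottery A = 0.2 × 40 + 0.6 × 780 + 0.2 × 710 = 8 + 468 + 142 = 618
Lottery B = 0.09 × 50 + 0.91 × 820 = 4.5 + 746.2 = 750.7
Lottery C = 0.25 × (-10) + 0.5 × (-100) + 0.25 × 850 = -2.5 − 50 + 212.5 = 160

Lottery B ($750.70)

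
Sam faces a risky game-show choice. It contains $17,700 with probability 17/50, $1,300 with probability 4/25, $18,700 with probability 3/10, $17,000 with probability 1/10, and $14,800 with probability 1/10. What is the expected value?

EV = 17/50 × 17700 + 4/25 × 1300 + 3/10 × 18700 + 1/10 × 17000 + 1/10 × 14800 = 6018 + 208 + 5610 + 1700 + 1480 = 15016

$15,016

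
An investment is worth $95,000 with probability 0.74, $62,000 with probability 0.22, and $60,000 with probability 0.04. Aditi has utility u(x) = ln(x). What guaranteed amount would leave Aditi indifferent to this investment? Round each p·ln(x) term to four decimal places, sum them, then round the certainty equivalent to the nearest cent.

$84,914.49

E[u] = 0.74·ln(95000) + 0.22·ln(62000) + 0.04·ln(60000) = 8.4816 + 2.4277 + 0.4401 = 11.3494
CE = e^11.3494 ≈ 84914.49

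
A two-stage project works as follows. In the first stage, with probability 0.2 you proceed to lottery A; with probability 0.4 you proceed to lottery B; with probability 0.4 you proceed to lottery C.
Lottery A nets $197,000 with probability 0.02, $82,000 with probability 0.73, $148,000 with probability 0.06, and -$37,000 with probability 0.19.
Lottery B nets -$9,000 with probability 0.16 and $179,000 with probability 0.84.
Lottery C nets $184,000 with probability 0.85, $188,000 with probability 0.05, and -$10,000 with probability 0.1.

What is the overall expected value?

$138,618

EV(A) = 0.02 × 197000 + 0.73 × 82000 + 0.06 × 148000 + 0.19 × (-37000) = 3940 + 59860 + 8880 − 7030 = 65650
EV(B) = 0.16 × (-9000) + 0.84 × 179000 = -1440 + 150360 = 148920
EV(C) = 0.85 × 184000 + 0.05 × 188000 + 0.1 × (-10000) = 156400 + 9400 − 1000 = 164800
Overall = 0.2 × 65650 + 0.4 × 148920 + 0.4 × 164800 = 13130 + 59568 + 65920 = 138618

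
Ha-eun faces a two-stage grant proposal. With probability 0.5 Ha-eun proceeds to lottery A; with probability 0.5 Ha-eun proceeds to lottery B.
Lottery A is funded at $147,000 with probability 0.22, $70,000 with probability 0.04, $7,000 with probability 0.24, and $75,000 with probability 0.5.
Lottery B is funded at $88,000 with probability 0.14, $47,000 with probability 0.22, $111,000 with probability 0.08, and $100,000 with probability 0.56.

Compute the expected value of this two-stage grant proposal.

$80,930

EV(A) = 0.22 × 147000 + 0.04 × 70000 + 0.24 × 7000 + 0.5 × 75000 = 32340 + 2800 + 1680 + 37500 = 74320
EV(B) = 0.14 × 88000 + 0.22 × 47000 + 0.08 × 111000 + 0.56 × 100000 = 12320 + 10340 + 8880 + 56000 = 87540
Overall = 0.5 × 74320 + 0.5 × 87540 = 37160 + 43770 = 80930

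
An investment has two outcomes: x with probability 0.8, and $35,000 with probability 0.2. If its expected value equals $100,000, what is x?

x = $116,250

0.8·x + 0.2·35000 = 100000
0.8·x = 100000 − 7000 = 93000
x = 93000 / 0.8 = 116250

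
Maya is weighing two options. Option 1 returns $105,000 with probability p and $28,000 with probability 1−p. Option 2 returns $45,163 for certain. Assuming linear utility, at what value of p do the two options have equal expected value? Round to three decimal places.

p·105000 + (1−p)·28000 = 45163
77000p + 28000 = 45163
p = (45163 − 28000) / 77000

p = 0.223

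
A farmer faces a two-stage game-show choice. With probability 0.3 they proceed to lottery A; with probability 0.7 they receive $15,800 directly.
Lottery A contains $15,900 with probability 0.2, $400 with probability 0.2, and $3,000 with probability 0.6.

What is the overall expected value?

EV(A) = 0.2 × 15900 + 0.2 × 400 + 0.6 × 3000 = 3180 + 80 + 1800 = 5060
Branch B: 15800 (certain)
Overall = 0.3 × 5060 + 0.7 × 15800 = 1518 + 11060 = 12578

$12,578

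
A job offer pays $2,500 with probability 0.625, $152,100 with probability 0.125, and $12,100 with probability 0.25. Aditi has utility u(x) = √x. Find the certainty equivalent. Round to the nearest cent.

E[u] = 0.625·√2500 + 0.125·√152100 + 0.25·√12100 = 0.625·50 + 0.125·390 + 0.25·110 = 107.5
CE = (107.5)² = 11556.25

$11,556.25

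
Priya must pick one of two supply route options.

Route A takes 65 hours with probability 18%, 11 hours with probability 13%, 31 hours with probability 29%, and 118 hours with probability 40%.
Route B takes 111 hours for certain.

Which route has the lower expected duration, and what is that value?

Route A (69.32 hours)

Route A = 0.18 × 65 + 0.13 × 11 + 0.29 × 31 + 0.4 × 118 = 11.7 + 1.43 + 8.99 + 47.2 = 69.32
Route B: 111 (certain)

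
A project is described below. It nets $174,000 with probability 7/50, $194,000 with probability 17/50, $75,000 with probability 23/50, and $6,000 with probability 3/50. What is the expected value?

$125,180

EV = 7/50 × 174000 + 17/50 × 194000 + 23/50 × 75000 + 3/50 × 6000 = 24360 + 65960 + 34500 + 360 = 125180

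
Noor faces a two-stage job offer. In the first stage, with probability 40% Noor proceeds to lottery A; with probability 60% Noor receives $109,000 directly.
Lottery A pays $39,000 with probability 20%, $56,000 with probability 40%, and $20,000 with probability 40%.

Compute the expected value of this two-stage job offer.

EV(A) = 0.2 × 39000 + 0.4 × 56000 + 0.4 × 20000 = 7800 + 22400 + 8000 = 38200
Branch B: 109000 (certain)
Overall = 0.4 × 38200 + 0.6 × 109000 = 15280 + 65400 = 80680

$80,680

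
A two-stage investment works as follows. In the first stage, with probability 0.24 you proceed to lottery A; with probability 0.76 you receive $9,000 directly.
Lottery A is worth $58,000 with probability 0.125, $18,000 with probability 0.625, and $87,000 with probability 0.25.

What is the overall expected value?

$16,500

EV(A) = 0.125 × 58000 + 0.625 × 18000 + 0.25 × 87000 = 7250 + 11250 + 21750 = 40250
Branch B: 9000 (certain)
Overall = 0.24 × 40250 + 0.76 × 9000 = 9660 + 6840 = 16500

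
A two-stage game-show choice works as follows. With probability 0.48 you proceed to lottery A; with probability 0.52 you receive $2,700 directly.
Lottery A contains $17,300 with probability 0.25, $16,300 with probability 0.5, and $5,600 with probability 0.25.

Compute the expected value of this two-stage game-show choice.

EV(A) = 0.25 × 17300 + 0.5 × 16300 + 0.25 × 5600 = 4325 + 8150 + 1400 = 13875
Branch B: 2700 (certain)
Overall = 0.48 × 13875 + 0.52 × 2700 = 6660 + 1404 = 8064

$8,064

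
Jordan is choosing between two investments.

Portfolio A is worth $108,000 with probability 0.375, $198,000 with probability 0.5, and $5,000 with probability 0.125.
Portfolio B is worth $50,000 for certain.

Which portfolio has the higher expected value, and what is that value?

Portfolio A ($140,125)

Portfolio A = 0.375 × 108000 + 0.5 × 198000 + 0.125 × 5000 = 40500 + 99000 + 625 = 140125
Portfolio B: 50000 (certain)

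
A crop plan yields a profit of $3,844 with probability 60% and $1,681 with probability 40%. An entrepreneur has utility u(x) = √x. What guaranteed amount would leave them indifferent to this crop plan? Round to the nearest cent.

E[u] = 0.6·√3844 + 0.4·√1681 = 0.6·62 + 0.4·41 = 53.6
CE = (53.6)² = 2872.96

$2,872.96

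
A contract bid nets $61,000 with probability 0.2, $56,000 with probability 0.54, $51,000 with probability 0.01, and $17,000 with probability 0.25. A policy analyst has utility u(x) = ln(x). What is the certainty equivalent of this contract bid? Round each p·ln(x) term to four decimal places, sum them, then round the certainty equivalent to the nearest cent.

E[u] = 0.2·ln(61000) + 0.54·ln(56000) + 0.01·ln(51000) + 0.25·ln(17000) = 2.2037 + 5.9039 + 0.1084 + 2.4352 = 10.6512
CE = e^10.6512 ≈ 42243.26

$42,243.26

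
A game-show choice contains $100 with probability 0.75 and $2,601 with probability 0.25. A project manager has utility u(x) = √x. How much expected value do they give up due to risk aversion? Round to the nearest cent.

$315.19

E[u] = 0.75·√100 + 0.25·√2601 = 0.75·10 + 0.25·51 = 20.25
CE = (20.25)² = 410.0625
Risk premium = EV − CE = 725.25 − 410.0625 = 315.1875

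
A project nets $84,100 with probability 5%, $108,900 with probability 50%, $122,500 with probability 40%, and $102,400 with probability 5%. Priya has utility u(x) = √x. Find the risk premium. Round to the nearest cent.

E[u] = 0.05·√84100 + 0.5·√108900 + 0.4·√122500 + 0.05·√102400 = 0.05·290 + 0.5·330 + 0.4·350 + 0.05·320 = 335.5
CE = (335.5)² = 112560.25
Risk premium = EV − CE = 112775 − 112560.25 = 214.75

$214.75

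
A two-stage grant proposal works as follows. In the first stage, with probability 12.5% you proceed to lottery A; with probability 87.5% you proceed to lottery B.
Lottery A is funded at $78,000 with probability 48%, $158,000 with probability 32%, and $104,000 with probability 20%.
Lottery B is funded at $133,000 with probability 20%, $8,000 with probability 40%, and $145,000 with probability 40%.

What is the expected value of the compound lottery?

EV(A) = 0.48 × 78000 + 0.32 × 158000 + 0.2 × 104000 = 37440 + 50560 + 20800 = 108800
EV(B) = 0.2 × 133000 + 0.4 × 8000 + 0.4 × 145000 = 26600 + 3200 + 58000 = 87800
Overall = 0.125 × 108800 + 0.875 × 87800 = 13600 + 76825 = 90425

$90,425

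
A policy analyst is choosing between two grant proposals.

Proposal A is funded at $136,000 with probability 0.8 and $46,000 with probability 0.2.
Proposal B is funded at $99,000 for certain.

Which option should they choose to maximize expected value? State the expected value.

Proposal A = 0.8 × 136000 + 0.2 × 46000 = 108800 + 9200 = 118000
Proposal B: 99000 (certain)

Proposal A ($118,000)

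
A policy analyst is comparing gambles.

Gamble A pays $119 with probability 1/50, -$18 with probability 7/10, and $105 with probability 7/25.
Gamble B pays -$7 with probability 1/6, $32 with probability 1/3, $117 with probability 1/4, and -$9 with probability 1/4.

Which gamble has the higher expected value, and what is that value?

Gamble B ($36.50)

Gamble A = 1/50 × 119 + 7/10 × (-18) + 7/25 × 105 = 2.38 − 12.6 + 29.4 = 19.18
Gamble B = 1/6 × (-7) + 1/3 × 32 + 1/4 × 117 + 1/4 × (-9) = -1.1667 + 10.6667 + 29.25 − 2.25 = 36.5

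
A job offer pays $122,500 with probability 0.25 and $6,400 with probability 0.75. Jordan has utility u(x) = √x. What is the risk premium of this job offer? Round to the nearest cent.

E[u] = 0.25·√122500 + 0.75·√6400 = 0.25·350 + 0.75·80 = 147.5
CE = (147.5)² = 21756.25
Risk premium = EV − CE = 35425 − 21756.25 = 13668.75

$13,668.75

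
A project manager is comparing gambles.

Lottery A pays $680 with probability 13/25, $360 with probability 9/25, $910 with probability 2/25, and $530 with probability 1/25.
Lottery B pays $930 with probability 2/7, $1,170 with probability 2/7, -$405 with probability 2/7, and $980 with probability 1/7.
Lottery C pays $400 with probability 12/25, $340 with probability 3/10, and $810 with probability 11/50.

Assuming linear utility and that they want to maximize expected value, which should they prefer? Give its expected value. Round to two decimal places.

Lottery B ($624.29)

Lottery A = 13/25 × 680 + 9/25 × 360 + 2/25 × 910 + 1/25 × 530 = 353.6 + 129.6 + 72.8 + 21.2 = 577.2
Lottery B = 2/7 × 930 + 2/7 × 1170 + 2/7 × (-405) + 1/7 × 980 = 265.7143 + 334.2857 − 115.7143 + 140 = 624.2857
Lottery C = 12/25 × 400 + 3/10 × 340 + 11/50 × 810 = 192 + 102 + 178.2 = 472.2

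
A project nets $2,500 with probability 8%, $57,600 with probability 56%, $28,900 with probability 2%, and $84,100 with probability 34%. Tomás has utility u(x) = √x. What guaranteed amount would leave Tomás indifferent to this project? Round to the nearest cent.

$57,792.16

E[u] = 0.08·√2500 + 0.56·√57600 + 0.02·√28900 + 0.34·√84100 = 0.08·50 + 0.56·240 + 0.02·170 + 0.34·290 = 240.4
CE = (240.4)² = 57792.16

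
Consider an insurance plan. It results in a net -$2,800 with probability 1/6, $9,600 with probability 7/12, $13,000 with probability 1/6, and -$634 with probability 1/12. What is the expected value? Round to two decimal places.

$7,247.17

EV = 1/6 × (-2800) + 7/12 × 9600 + 1/6 × 13000 + 1/12 × (-634) = -466.6667 + 5600 + 2166.6667 − 52.8333 = 7247.1667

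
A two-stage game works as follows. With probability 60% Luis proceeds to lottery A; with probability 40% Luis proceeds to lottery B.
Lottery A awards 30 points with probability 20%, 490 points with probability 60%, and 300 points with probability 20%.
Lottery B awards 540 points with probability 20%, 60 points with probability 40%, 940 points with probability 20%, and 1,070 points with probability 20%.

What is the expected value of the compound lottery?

EV(A) = 0.2 × 30 + 0.6 × 490 + 0.2 × 300 = 6 + 294 + 60 = 360
EV(B) = 0.2 × 540 + 0.4 × 60 + 0.2 × 940 + 0.2 × 1070 = 108 + 24 + 188 + 214 = 534
Overall = 0.6 × 360 + 0.4 × 534 = 216 + 213.6 = 429.6

429.6 points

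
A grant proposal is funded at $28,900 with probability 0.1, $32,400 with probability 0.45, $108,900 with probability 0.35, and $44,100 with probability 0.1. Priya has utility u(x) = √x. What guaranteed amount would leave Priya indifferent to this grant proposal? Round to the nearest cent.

E[u] = 0.1·√28900 + 0.45·√32400 + 0.35·√108900 + 0.1·√44100 = 0.1·170 + 0.45·180 + 0.35·330 + 0.1·210 = 234.5
CE = (234.5)² = 54990.25

$54,990.25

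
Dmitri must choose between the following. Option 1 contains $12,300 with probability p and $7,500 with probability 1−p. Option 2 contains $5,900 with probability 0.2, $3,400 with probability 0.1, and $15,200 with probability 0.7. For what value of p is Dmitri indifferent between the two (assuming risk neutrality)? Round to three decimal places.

p = 0.971

EV(Option 2) = 0.2 × 5900 + 0.1 × 3400 + 0.7 × 15200 = 1180 + 340 + 10640 = 12160
p·12300 + (1−p)·7500 = 12160
4800p + 7500 = 12160
p = (12160 − 7500) / 4800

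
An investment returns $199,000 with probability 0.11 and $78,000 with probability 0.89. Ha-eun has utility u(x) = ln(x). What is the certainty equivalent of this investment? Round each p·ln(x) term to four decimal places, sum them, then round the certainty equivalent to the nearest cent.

$86,465.43

E[u] = 0.11·ln(199000) + 0.89·ln(78000) = 1.3421 + 10.0254 = 11.3675
CE = e^11.3675 ≈ 86465.43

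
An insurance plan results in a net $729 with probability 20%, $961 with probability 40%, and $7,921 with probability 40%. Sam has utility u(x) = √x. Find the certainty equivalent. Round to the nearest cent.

$2,851.56

E[u] = 0.2·√729 + 0.4·√961 + 0.4·√7921 = 0.2·27 + 0.4·31 + 0.4·89 = 53.4
CE = (53.4)² = 2851.56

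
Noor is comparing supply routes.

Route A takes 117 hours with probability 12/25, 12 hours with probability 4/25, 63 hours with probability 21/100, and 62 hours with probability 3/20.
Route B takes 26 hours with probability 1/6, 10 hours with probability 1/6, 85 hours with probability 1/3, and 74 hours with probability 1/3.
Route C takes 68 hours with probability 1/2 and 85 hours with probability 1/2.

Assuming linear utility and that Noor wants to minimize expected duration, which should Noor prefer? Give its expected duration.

Route A = 12/25 × 117 + 4/25 × 12 + 21/100 × 63 + 3/20 × 62 = 56.16 + 1.92 + 13.23 + 9.3 = 80.61
Route B = 1/6 × 26 + 1/6 × 10 + 1/3 × 85 + 1/3 × 74 = 4.3333 + 1.6667 + 28.3333 + 24.6667 = 59
Route C = 1/2 × 68 + 1/2 × 85 = 34 + 42.5 = 76.5

Route B (59 hours)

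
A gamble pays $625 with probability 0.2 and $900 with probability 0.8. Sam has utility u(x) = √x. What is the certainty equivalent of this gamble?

E[u] = 0.2·√625 + 0.8·√900 = 0.2·25 + 0.8·30 = 29
CE = (29)² = 841

$841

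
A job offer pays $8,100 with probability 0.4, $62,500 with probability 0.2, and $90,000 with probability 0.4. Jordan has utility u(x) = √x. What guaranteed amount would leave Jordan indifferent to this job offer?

E[u] = 0.4·√8100 + 0.2·√62500 + 0.4·√90000 = 0.4·90 + 0.2·250 + 0.4·300 = 206
CE = (206)² = 42436

$42,436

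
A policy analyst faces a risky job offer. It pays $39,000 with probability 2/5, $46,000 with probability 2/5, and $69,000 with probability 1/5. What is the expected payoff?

$47,800

EV = 2/5 × 39000 + 2/5 × 46000 + 1/5 × 69000 = 15600 + 18400 + 13800 = 47800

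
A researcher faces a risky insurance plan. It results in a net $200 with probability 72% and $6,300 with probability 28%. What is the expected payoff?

$1,908

EV = 0.72 × 200 + 0.28 × 6300 = 144 + 1764 = 1908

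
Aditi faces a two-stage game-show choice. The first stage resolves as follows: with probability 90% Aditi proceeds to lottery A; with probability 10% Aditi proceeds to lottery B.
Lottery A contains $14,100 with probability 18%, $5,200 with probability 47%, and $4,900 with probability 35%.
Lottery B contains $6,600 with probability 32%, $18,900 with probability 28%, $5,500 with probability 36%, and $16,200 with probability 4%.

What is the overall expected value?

EV(A) = 0.18 × 14100 + 0.47 × 5200 + 0.35 × 4900 = 2538 + 2444 + 1715 = 6697
EV(B) = 0.32 × 6600 + 0.28 × 18900 + 0.36 × 5500 + 0.04 × 16200 = 2112 + 5292 + 1980 + 648 = 10032
Overall = 0.9 × 6697 + 0.1 × 10032 = 6027.3 + 1003.2 = 7030.5

$7,030.50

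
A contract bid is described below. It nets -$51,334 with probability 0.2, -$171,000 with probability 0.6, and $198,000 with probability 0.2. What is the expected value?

-$73,266.80

EV = 0.2 × (-51334) + 0.6 × (-171000) + 0.2 × 198000 = -10266.8 − 102600 + 39600 = -73266.8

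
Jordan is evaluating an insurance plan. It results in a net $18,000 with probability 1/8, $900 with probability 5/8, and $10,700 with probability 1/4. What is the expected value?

$5,487.50

EV = 1/8 × 18000 + 5/8 × 900 + 1/4 × 10700 = 2250 + 562.5 + 2675 = 5487.5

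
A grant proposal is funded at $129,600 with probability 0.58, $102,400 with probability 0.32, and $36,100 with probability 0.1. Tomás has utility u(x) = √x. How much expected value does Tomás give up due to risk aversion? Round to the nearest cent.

E[u] = 0.58·√129600 + 0.32·√102400 + 0.1·√36100 = 0.58·360 + 0.32·320 + 0.1·190 = 330.2
CE = (330.2)² = 109032.04
Risk premium = EV − CE = 111546 − 109032.04 = 2513.96

$2,513.96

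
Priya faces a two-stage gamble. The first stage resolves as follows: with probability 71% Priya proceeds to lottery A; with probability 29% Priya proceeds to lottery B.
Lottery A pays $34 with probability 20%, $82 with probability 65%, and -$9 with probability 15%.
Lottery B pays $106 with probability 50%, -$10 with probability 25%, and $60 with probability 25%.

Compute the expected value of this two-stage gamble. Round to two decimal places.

EV(A) = 0.2 × 34 + 0.65 × 82 + 0.15 × (-9) = 6.8 + 53.3 − 1.35 = 58.75
EV(B) = 0.5 × 106 + 0.25 × (-10) + 0.25 × 60 = 53 − 2.5 + 15 = 65.5
Overall = 0.71 × 58.75 + 0.29 × 65.5 = 41.7125 + 18.995 = 60.7075

$60.71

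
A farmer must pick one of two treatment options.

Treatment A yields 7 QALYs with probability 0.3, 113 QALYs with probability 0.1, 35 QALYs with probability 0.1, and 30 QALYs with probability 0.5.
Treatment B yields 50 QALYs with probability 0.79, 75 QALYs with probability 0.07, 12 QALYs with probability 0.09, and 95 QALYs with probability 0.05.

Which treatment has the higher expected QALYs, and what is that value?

Treatment A = 0.3 × 7 + 0.1 × 113 + 0.1 × 35 + 0.5 × 30 = 2.1 + 11.3 + 3.5 + 15 = 31.9
Treatment B = 0.79 × 50 + 0.07 × 75 + 0.09 × 12 + 0.05 × 95 = 39.5 + 5.25 + 1.08 + 4.75 = 50.58

Treatment B (50.58 QALYs)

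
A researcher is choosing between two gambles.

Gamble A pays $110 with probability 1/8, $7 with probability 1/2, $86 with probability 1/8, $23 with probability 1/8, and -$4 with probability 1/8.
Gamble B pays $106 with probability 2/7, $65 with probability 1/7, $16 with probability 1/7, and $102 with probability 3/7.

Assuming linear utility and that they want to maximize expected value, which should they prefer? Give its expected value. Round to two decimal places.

Gamble B ($85.57)

Gamble A = 1/8 × 110 + 1/2 × 7 + 1/8 × 86 + 1/8 × 23 + 1/8 × (-4) = 13.75 + 3.5 + 10.75 + 2.875 − 0.5 = 30.375
Gamble B = 2/7 × 106 + 1/7 × 65 + 1/7 × 16 + 3/7 × 102 = 30.2857 + 9.2857 + 2.2857 + 43.7143 = 85.5714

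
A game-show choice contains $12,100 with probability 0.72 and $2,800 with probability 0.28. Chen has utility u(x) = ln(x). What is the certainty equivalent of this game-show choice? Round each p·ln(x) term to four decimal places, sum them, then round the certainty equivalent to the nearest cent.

E[u] = 0.72·ln(12100) + 0.28·ln(2800) = 6.7687 + 2.2225 = 8.9912
CE = e^8.9912 ≈ 8032.09

$8,032.09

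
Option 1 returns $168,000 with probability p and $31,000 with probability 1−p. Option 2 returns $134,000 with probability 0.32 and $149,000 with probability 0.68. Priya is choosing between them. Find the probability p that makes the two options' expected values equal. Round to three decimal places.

EV(Option 2) = 0.32 × 134000 + 0.68 × 149000 = 42880 + 101320 = 144200
p·168000 + (1−p)·31000 = 144200
137000p + 31000 = 144200
p = (144200 − 31000) / 137000

p = 0.826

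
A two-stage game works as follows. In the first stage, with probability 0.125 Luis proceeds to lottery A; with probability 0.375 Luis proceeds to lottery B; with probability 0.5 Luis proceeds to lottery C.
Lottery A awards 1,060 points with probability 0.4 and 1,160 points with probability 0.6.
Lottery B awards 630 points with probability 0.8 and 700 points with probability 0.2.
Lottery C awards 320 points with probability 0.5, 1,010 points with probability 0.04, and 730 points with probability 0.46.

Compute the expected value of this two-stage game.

649.6 points

EV(A) = 0.4 × 1060 + 0.6 × 1160 = 424 + 696 = 1120
EV(B) = 0.8 × 630 + 0.2 × 700 = 504 + 140 = 644
EV(C) = 0.5 × 320 + 0.04 × 1010 + 0.46 × 730 = 160 + 40.4 + 335.8 = 536.2
Overall = 0.125 × 1120 + 0.375 × 644 + 0.5 × 536.2 = 140 + 241.5 + 268.1 = 649.6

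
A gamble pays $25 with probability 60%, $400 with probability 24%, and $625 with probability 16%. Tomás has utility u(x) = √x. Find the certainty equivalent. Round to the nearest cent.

$139.24

E[u] = 0.6·√25 + 0.24·√400 + 0.16·√625 = 0.6·5 + 0.24·20 + 0.16·25 = 11.8
CE = (11.8)² = 139.24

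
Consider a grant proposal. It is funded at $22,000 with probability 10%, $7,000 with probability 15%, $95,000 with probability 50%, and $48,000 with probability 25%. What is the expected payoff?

EV = 0.1 × 22000 + 0.15 × 7000 + 0.5 × 95000 + 0.25 × 48000 = 2200 + 1050 + 47500 + 12000 = 62750

$62,750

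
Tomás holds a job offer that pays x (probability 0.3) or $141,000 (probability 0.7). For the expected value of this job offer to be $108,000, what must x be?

x = $31,000

0.3·x + 0.7·141000 = 108000
0.3·x = 108000 − 98700 = 9300
x = 9300 / 0.3 = 31000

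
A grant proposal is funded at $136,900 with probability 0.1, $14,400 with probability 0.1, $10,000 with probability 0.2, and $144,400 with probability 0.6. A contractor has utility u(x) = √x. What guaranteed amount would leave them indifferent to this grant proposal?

$88,209

E[u] = 0.1·√136900 + 0.1·√14400 + 0.2·√10000 + 0.6·√144400 = 0.1·370 + 0.1·120 + 0.2·100 + 0.6·380 = 297
CE = (297)² = 88209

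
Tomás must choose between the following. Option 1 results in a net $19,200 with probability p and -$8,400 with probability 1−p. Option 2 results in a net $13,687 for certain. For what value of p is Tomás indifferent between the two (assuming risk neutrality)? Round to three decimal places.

p·19200 + (1−p)·(-8400) = 13687
27600p − 8400 = 13687
p = (13687 + 8400) / 27600

p = 0.800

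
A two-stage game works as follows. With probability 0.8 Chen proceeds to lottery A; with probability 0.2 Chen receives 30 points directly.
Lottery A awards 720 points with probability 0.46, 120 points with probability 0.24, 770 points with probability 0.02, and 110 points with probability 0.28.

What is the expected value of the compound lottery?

330.96 points

EV(A) = 0.46 × 720 + 0.24 × 120 + 0.02 × 770 + 0.28 × 110 = 331.2 + 28.8 + 15.4 + 30.8 = 406.2
Branch B: 30 (certain)
Overall = 0.8 × 406.2 + 0.2 × 30 = 324.96 + 6 = 330.96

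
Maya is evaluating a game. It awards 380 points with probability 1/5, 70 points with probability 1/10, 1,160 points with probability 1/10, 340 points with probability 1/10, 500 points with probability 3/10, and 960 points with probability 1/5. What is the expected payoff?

575 points

EV = 1/5 × 380 + 1/10 × 70 + 1/10 × 1160 + 1/10 × 340 + 3/10 × 500 + 1/5 × 960 = 76 + 7 + 116 + 34 + 150 + 192 = 575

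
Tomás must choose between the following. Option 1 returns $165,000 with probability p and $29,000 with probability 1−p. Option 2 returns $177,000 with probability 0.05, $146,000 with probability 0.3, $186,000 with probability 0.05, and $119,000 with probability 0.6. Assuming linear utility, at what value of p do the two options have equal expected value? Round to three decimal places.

EV(Option 2) = 0.05 × 177000 + 0.3 × 146000 + 0.05 × 186000 + 0.6 × 119000 = 8850 + 43800 + 9300 + 71400 = 133350
p·165000 + (1−p)·29000 = 133350
136000p + 29000 = 133350
p = (133350 − 29000) / 136000

p = 0.767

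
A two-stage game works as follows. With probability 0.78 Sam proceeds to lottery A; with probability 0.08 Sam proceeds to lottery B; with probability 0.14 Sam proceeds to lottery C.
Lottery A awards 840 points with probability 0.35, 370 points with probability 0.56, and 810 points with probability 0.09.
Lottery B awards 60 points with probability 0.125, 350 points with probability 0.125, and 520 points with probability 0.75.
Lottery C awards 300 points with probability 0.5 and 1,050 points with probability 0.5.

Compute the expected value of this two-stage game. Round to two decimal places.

EV(A) = 0.35 × 840 + 0.56 × 370 + 0.09 × 810 = 294 + 207.2 + 72.9 = 574.1
EV(B) = 0.125 × 60 + 0.125 × 350 + 0.75 × 520 = 7.5 + 43.75 + 390 = 441.25
EV(C) = 0.5 × 300 + 0.5 × 1050 = 150 + 525 = 675
Overall = 0.78 × 574.1 + 0.08 × 441.25 + 0.14 × 675 = 447.798 + 35.3 + 94.5 = 577.598

577.60 points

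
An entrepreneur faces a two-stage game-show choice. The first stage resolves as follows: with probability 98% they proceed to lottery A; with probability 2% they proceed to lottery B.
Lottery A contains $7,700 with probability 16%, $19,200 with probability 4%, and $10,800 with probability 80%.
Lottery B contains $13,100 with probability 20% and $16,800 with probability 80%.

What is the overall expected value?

EV(A) = 0.16 × 7700 + 0.04 × 19200 + 0.8 × 10800 = 1232 + 768 + 8640 = 10640
EV(B) = 0.2 × 13100 + 0.8 × 16800 = 2620 + 13440 = 16060
Overall = 0.98 × 10640 + 0.02 × 16060 = 10427.2 + 321.2 = 10748.4

$10,748.40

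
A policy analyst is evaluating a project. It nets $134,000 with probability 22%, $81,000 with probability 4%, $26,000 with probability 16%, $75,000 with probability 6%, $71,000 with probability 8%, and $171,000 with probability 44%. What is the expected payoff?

$122,300

EV = 0.22 × 134000 + 0.04 × 81000 + 0.16 × 26000 + 0.06 × 75000 + 0.08 × 71000 + 0.44 × 171000 = 29480 + 3240 + 4160 + 4500 + 5680 + 75240 = 122300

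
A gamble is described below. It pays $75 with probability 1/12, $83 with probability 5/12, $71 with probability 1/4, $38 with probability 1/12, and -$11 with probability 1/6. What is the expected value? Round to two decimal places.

$59.92

EV = 1/12 × 75 + 5/12 × 83 + 1/4 × 71 + 1/12 × 38 + 1/6 × (-11) = 6.25 + 34.5833 + 17.75 + 3.1667 − 1.8333 = 59.9167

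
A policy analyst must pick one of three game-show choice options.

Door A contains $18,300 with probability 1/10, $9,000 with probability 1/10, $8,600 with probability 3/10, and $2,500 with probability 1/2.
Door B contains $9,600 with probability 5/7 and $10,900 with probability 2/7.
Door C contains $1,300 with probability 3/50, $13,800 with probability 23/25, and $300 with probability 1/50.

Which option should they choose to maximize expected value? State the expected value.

Door A = 1/10 × 18300 + 1/10 × 9000 + 3/10 × 8600 + 1/2 × 2500 = 1830 + 900 + 2580 + 1250 = 6560
Door B = 5/7 × 9600 + 2/7 × 10900 = 6857.1429 + 3114.2857 = 9971.4286
Door C = 3/50 × 1300 + 23/25 × 13800 + 1/50 × 300 = 78 + 12696 + 6 = 12780

Door C ($12,780)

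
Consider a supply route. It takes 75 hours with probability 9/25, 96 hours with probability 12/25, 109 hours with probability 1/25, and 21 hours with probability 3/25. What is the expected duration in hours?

EV = 9/25 × 75 + 12/25 × 96 + 1/25 × 109 + 3/25 × 21 = 27 + 46.08 + 4.36 + 2.52 = 79.96

79.96 hours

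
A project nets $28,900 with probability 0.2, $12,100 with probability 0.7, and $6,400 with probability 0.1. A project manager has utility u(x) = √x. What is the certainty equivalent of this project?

E[u] = 0.2·√28900 + 0.7·√12100 + 0.1·√6400 = 0.2·170 + 0.7·110 + 0.1·80 = 119
CE = (119)² = 14161

$14,161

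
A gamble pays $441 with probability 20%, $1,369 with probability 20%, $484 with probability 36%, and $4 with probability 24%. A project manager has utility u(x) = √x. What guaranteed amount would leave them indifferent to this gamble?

$400

E[u] = 0.2·√441 + 0.2·√1369 + 0.36·√484 + 0.24·√4 = 0.2·21 + 0.2·37 + 0.36·22 + 0.24·2 = 20
CE = (20)² = 400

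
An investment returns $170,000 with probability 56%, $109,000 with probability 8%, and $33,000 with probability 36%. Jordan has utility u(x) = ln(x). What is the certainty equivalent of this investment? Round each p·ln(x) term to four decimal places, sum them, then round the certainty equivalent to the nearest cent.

E[u] = 0.56·ln(170000) + 0.08·ln(109000) + 0.36·ln(33000) = 6.7444 + 0.9279 + 3.7455 = 11.4178
CE = e^11.4178 ≈ 90925.88

$90,925.88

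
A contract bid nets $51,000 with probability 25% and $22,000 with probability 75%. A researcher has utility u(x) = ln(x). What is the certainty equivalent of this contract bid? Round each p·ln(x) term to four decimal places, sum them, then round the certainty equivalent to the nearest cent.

E[u] = 0.25·ln(51000) + 0.75·ln(22000) = 2.7099 + 7.4991 = 10.2090
CE = e^10.2090 ≈ 27146.41

$27,146.41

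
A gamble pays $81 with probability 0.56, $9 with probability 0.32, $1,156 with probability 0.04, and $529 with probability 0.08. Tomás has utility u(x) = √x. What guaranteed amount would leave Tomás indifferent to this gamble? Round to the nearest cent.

E[u] = 0.56·√81 + 0.32·√9 + 0.04·√1156 + 0.08·√529 = 0.56·9 + 0.32·3 + 0.04·34 + 0.08·23 = 9.2
CE = (9.2)² = 84.64

$84.64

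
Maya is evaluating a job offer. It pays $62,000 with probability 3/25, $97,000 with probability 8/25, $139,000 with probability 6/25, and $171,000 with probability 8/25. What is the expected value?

$126,560

EV = 3/25 × 62000 + 8/25 × 97000 + 6/25 × 139000 + 8/25 × 171000 = 7440 + 31040 + 33360 + 54720 = 126560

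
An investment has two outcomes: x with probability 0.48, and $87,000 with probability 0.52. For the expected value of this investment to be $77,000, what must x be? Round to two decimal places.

0.48·x + 0.52·87000 = 77000
0.48·x = 77000 − 45240 = 31760
x = 31760 / 0.48 = 66166.6667

x = $66,166.67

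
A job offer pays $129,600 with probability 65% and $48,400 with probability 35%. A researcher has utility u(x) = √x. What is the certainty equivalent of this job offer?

$96,721

E[u] = 0.65·√129600 + 0.35·√48400 = 0.65·360 + 0.35·220 = 311
CE = (311)² = 96721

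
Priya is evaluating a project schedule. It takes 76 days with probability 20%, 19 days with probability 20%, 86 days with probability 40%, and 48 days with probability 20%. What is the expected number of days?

63 days

EV = 0.2 × 76 + 0.2 × 19 + 0.4 × 86 + 0.2 × 48 = 15.2 + 3.8 + 34.4 + 9.6 = 63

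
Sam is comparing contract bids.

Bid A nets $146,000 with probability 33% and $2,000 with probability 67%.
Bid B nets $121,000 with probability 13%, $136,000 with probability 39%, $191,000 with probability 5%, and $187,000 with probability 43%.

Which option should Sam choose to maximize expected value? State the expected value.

Bid B ($158,730)

Bid A = 0.33 × 146000 + 0.67 × 2000 = 48180 + 1340 = 49520
Bid B = 0.13 × 121000 + 0.39 × 136000 + 0.05 × 191000 + 0.43 × 187000 = 15730 + 53040 + 9550 + 80410 = 158730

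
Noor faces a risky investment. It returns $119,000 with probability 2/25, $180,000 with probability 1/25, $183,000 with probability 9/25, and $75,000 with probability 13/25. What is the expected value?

EV = 2/25 × 119000 + 1/25 × 180000 + 9/25 × 183000 + 13/25 × 75000 = 9520 + 7200 + 65880 + 39000 = 121600

$121,600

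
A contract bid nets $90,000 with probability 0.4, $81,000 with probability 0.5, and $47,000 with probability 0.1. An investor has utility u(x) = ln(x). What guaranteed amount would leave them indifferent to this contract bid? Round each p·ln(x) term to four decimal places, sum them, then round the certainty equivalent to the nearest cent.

$80,009.45

E[u] = 0.4·ln(90000) + 0.5·ln(81000) + 0.1·ln(47000) = 4.5630 + 5.6511 + 1.0758 = 11.2899
CE = e^11.2899 ≈ 80009.45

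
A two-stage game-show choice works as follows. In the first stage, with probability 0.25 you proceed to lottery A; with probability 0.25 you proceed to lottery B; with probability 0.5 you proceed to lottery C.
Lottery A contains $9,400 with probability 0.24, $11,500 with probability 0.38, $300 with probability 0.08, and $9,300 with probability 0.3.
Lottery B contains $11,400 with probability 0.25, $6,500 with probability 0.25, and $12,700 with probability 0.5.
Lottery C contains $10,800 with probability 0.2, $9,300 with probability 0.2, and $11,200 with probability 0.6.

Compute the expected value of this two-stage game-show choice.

$10,436.25

EV(A) = 0.24 × 9400 + 0.38 × 11500 + 0.08 × 300 + 0.3 × 9300 = 2256 + 4370 + 24 + 2790 = 9440
EV(B) = 0.25 × 11400 + 0.25 × 6500 + 0.5 × 12700 = 2850 + 1625 + 6350 = 10825
EV(C) = 0.2 × 10800 + 0.2 × 9300 + 0.6 × 11200 = 2160 + 1860 + 6720 = 10740
Overall = 0.25 × 9440 + 0.25 × 10825 + 0.5 × 10740 = 2360 + 2706.25 + 5370 = 10436.25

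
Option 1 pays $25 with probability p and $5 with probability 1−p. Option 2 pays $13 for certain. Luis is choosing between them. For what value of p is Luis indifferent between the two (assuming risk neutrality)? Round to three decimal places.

p·25 + (1−p)·5 = 13
20p + 5 = 13
p = (13 − 5) / 20

p = 0.400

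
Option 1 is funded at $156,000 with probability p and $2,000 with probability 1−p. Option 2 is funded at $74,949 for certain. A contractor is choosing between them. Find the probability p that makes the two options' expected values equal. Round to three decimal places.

p = 0.474

p·156000 + (1−p)·2000 = 74949
154000p + 2000 = 74949
p = (74949 − 2000) / 154000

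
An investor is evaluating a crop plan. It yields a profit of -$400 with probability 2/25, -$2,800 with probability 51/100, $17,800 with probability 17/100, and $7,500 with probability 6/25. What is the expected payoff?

$3,366

EV = 2/25 × (-400) + 51/100 × (-2800) + 17/100 × 17800 + 6/25 × 7500 = -32 − 1428 + 3026 + 1800 = 3366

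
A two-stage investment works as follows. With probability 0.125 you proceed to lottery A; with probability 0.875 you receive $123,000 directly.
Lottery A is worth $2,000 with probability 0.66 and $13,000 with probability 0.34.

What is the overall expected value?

EV(A) = 0.66 × 2000 + 0.34 × 13000 = 1320 + 4420 = 5740
Branch B: 123000 (certain)
Overall = 0.125 × 5740 + 0.875 × 123000 = 717.5 + 107625 = 108342.5

$108,342.50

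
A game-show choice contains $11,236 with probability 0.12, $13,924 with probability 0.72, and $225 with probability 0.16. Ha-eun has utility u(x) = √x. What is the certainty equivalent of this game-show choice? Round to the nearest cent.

$10,016.01

E[u] = 0.12·√11236 + 0.72·√13924 + 0.16·√225 = 0.12·106 + 0.72·118 + 0.16·15 = 100.08
CE = (100.08)² = 10016.0064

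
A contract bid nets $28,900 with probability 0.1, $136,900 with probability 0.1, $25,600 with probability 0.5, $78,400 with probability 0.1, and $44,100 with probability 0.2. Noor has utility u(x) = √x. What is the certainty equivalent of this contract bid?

E[u] = 0.1·√28900 + 0.1·√136900 + 0.5·√25600 + 0.1·√78400 + 0.2·√44100 = 0.1·170 + 0.1·370 + 0.5·160 + 0.1·280 + 0.2·210 = 204
CE = (204)² = 41616

$41,616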